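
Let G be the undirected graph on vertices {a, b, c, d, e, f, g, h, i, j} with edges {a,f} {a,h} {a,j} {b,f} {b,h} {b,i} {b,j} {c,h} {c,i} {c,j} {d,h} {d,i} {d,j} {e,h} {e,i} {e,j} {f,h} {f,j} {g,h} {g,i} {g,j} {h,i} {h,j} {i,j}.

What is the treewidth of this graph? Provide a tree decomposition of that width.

Each bag holds 4 vertices, so the decomposition has width 3, which upper-bounds the treewidth. For the lower bound, the 4 vertices {a, f, h, j} are pairwise adjacent, and any tree decomposition puts a clique entirely inside one bag — forcing width ≥ 3. Therefore the treewidth is 3.

Treewidth 3.
One optimal decomposition is:
Bags: B1 = {b, h, i, j}  B2 = {b, f, h, j}  B3 = {g, h, i, j}  B4 = {d, h, i, j}  B5 = {a, f, h, j}  B6 = {c, h, i, j}  B7 = {e, h, i, j}
Tree: B1–B2, B1–B3, B3–B4, B2–B5, B4–B6, B4–B7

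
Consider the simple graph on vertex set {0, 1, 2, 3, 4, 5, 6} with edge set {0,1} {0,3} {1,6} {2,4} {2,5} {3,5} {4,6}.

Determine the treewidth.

A width-2 tree decomposition is:
Bags: B1 = {0, 3, 5}  B2 = {0, 2, 5}  B3 = {0, 2, 4}  B4 = {0, 4, 6}  B5 = {0, 1, 6}
Tree: B1–B2, B2–B3, B3–B4, B4–B5
Every bag has size at most 3, so the width is 3 − 1 = 2 and tw(G) ≤ 2. The edges 0–3–5–2–4–6–1–0 form a cycle, so G is not a tree and its treewidth is at least 2. Therefore the treewidth is 2.

2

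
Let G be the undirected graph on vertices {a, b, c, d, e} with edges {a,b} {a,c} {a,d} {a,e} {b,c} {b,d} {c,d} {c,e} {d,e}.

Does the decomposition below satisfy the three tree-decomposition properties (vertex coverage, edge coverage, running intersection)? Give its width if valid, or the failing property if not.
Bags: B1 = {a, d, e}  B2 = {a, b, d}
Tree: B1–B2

A tree decomposition must satisfy three properties: every vertex lies in some bag; for every edge, both endpoints lie together in some bag; and for every vertex, the bags containing it form a connected subtree. Here vertex c appears in no bag, so the decomposition is invalid.

No — vertex c appears in no bag.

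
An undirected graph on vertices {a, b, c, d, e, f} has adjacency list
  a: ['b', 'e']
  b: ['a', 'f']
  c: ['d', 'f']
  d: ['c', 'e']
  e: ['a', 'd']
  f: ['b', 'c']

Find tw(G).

2

A width-2 tree decomposition is:
Bags: B1 = {a, b, e}  B2 = {b, e, f}  B3 = {c, e, f}  B4 = {c, d, e}
Tree: B1–B2, B2–B3, B3–B4
Each bag holds 3 vertices, so the decomposition has width 2, which upper-bounds the treewidth. Since e–a–b–f–c–d–e is a cycle in G, G is not acyclic. Forests are exactly the graphs of treewidth ≤ 1, so tw(G) ≥ 2. Combining the bounds, tw(G) = 2.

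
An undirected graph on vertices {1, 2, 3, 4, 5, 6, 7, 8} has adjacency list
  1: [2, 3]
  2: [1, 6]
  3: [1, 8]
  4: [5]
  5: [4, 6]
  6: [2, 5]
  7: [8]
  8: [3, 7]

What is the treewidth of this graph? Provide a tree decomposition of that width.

Every bag has size at most 2, so the width is 2 − 1 = 1 and tw(G) ≤ 1. Since G has at least one edge (e.g. 4–5), it is not an edgeless graph, so tw(G) ≥ 1. Hence tw(G) = 1 exactly.

Treewidth 1.
One optimal decomposition is:
Bags: B1 = {4, 5}  B2 = {5, 6}  B3 = {2, 6}  B4 = {1, 2}  B5 = {1, 3}  B6 = {3, 8}  B7 = {7, 8}
Tree: B1–B2, B2–B3, B3–B4, B4–B5, B5–B6, B6–B7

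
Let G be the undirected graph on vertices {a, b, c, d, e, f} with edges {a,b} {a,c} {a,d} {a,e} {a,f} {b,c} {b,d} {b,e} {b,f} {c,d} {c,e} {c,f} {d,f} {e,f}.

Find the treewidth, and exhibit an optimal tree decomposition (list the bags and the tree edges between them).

Every bag has size at most 5, so the width is 5 − 1 = 4 and tw(G) ≤ 4. Conversely, {a, b, c, d, f} is a clique of size 5, and the vertices of any clique must share a bag in every tree decomposition; so some bag has ≥ 5 vertices and tw(G) ≥ 4. Hence tw(G) = 4 exactly.

Treewidth 4.
Bags: B1 = {a, b, c, d, f}  B2 = {a, b, c, e, f}
Tree: B1–B2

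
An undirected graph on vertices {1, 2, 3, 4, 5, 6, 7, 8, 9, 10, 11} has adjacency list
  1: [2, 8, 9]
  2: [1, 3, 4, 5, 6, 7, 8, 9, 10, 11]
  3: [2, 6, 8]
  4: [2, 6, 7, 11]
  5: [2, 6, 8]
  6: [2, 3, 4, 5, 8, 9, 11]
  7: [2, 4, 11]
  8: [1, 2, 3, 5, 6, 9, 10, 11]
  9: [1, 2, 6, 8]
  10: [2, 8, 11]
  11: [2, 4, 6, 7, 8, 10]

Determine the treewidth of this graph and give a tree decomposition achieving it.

Every bag has size at most 4, so the width is 4 − 1 = 3 and tw(G) ≤ 3. On the other hand G contains the 4-clique {1, 2, 8, 9}. A clique must lie in a single bag of any decomposition, so no decomposition can have width below 3. Combining the bounds, tw(G) = 3.

Treewidth 3.
One such decomposition:
Bags: B1 = {2, 6, 8, 11}  B2 = {2, 4, 6, 11}  B3 = {2, 5, 6, 8}  B4 = {2, 6, 8, 9}  B5 = {1, 2, 8, 9}  B6 = {2, 4, 7, 11}  B7 = {2, 8, 10, 11}  B8 = {2, 3, 6, 8}
Tree: B1–B2, B1–B3, B3–B4, B4–B5, B2–B6, B1–B7, B4–B8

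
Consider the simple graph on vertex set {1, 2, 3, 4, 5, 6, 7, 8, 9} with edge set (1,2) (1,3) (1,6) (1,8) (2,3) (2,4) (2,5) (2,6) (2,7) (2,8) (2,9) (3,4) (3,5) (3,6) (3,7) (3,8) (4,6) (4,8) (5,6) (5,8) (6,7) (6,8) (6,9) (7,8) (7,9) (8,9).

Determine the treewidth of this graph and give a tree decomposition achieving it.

Every bag has size at most 5, so the width is 5 − 1 = 4 and tw(G) ≤ 4. For the lower bound, the 5 vertices {2, 6, 7, 8, 9} are pairwise adjacent, and any tree decomposition puts a clique entirely inside one bag — forcing width ≥ 4. The upper and lower bounds meet at 4, so that is the treewidth.

Treewidth 4.
One such decomposition:
Bags: B1 = {2, 3, 5, 6, 8}  B2 = {1, 2, 3, 6, 8}  B3 = {2, 3, 6, 7, 8}  B4 = {2, 3, 4, 6, 8}  B5 = {2, 6, 7, 8, 9}
Tree: B1–B2, B2–B3, B1–B4, B3–B5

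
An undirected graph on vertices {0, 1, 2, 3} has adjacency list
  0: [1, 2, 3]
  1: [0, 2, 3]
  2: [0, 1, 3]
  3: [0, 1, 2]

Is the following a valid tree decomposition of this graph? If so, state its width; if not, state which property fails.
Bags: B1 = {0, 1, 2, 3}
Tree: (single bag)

Every vertex of G appears in some bag (union = {0, 1, 2, 3}); every edge is covered by a bag; and for each vertex v the set of bags containing v is connected in the bag tree. The decomposition is therefore valid. The largest bag has 4 vertices, so the width is 3.

Yes; width 3.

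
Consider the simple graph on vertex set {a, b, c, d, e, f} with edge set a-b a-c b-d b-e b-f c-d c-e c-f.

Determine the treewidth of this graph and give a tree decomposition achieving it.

Every bag has size at most 3, so the width is 3 − 1 = 2 and tw(G) ≤ 2. For the lower bound, G contains the cycle c–d–b–e–c, so G is not a forest; only forests have treewidth ≤ 1, hence tw(G) ≥ 2. Combining the bounds, tw(G) = 2.

Treewidth 2.
Bags: B1 = {b, c, d}  B2 = {b, c, e}  B3 = {b, c, f}  B4 = {a, b, c}
Tree: B1–B2, B2–B3, B3–B4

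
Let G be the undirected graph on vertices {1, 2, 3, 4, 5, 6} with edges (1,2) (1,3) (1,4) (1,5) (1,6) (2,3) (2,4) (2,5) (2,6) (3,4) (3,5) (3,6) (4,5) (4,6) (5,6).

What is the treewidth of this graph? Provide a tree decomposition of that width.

Treewidth 5.
One optimal decomposition is:
Bags: B1 = {1, 2, 3, 4, 5, 6}
Tree: (single bag)

A single bag containing all 6 vertices is trivially a valid decomposition of width 5. Conversely, {1, 2, 3, 4, 5, 6} is a clique of size 6, and the vertices of any clique must share a bag in every tree decomposition; so some bag has ≥ 6 vertices and tw(G) ≥ 5. Therefore the treewidth is 5.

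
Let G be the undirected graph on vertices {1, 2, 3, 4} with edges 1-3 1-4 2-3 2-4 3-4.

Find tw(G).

2

A width-2 tree decomposition is:
Bags: B1 = {1, 3, 4}  B2 = {2, 3, 4}
Tree: B1–B2
Every bag has size at most 3, so the width is 3 − 1 = 2 and tw(G) ≤ 2. On the other hand G contains the 3-clique {1, 3, 4}. A clique must lie in a single bag of any decomposition, so no decomposition can have width below 2. Therefore the treewidth is 2.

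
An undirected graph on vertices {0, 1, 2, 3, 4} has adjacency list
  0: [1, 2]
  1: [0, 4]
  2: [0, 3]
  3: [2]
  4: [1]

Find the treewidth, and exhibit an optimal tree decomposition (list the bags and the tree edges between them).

Treewidth 1.
Bags: B1 = {2, 3}  B2 = {0, 2}  B3 = {0, 1}  B4 = {1, 4}
Tree: B1–B2, B2–B3, B3–B4

Every bag has size at most 2, so the width is 2 − 1 = 1 and tw(G) ≤ 1. Any graph with an edge has treewidth ≥ 1, and G has the edge 3–2. Therefore the treewidth is 1.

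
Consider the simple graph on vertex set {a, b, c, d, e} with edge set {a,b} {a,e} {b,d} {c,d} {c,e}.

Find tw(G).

A width-2 tree decomposition is:
Bags: B1 = {a, c, e}  B2 = {a, b, c}  B3 = {b, c, d}
Tree: B1–B2, B2–B3
The largest bag has 3 vertices, giving width 2; this decomposition certifies tw(G) ≤ 2. The edges c–e–a–b–d–c form a cycle, so G is not a tree and its treewidth is at least 2. Therefore the treewidth is 2.

2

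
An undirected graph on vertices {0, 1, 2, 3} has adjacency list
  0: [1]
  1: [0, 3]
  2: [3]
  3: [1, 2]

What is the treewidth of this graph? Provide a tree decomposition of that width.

Treewidth 1.
Bags: B1 = {1, 3}  B2 = {2, 3}  B3 = {0, 1}
Tree: B1–B2, B1–B3

Each bag holds 2 vertices, so the decomposition has width 1, which upper-bounds the treewidth. Since G has at least one edge (e.g. 1–3), it is not an edgeless graph, so tw(G) ≥ 1. The upper and lower bounds meet at 1, so that is the treewidth.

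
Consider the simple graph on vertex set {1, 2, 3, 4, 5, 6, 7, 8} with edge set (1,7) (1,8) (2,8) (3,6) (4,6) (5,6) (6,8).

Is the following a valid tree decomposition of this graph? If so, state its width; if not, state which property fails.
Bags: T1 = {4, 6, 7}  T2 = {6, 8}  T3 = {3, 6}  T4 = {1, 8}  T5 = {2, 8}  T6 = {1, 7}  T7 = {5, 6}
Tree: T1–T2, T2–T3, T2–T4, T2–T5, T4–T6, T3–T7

No — bags containing vertex 7 are not connected in the tree.

A tree decomposition must satisfy three properties: every vertex lies in some bag; for every edge, both endpoints lie together in some bag; and for every vertex, the bags containing it form a connected subtree. Here bags containing vertex 7 are not connected in the tree, so the decomposition is invalid.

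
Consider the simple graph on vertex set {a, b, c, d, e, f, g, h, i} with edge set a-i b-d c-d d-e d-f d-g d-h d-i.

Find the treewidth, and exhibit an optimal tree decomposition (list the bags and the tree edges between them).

Every bag has size at most 2, so the width is 2 − 1 = 1 and tw(G) ≤ 1. Since G has at least one edge (e.g. d–g), it is not an edgeless graph, so tw(G) ≥ 1. The upper and lower bounds meet at 1, so that is the treewidth.

Treewidth 1.
One optimal decomposition is:
Bags: B1 = {d, g}  B2 = {d, e}  B3 = {b, d}  B4 = {c, d}  B5 = {d, i}  B6 = {d, f}  B7 = {a, i}  B8 = {d, h}
Tree: B1–B2, B2–B3, B3–B4, B1–B5, B4–B6, B5–B7, B3–B8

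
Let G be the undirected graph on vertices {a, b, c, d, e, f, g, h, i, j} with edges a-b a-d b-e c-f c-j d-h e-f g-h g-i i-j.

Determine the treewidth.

A width-2 tree decomposition is:
Bags: B1 = {b, e, f}  B2 = {a, b, f}  B3 = {a, d, f}  B4 = {d, f, h}  B5 = {f, g, h}  B6 = {f, g, i}  B7 = {f, i, j}  B8 = {c, f, j}
Tree: B1–B2, B2–B3, B3–B4, B4–B5, B5–B6, B6–B7, B7–B8
The largest bag has 3 vertices, giving width 2; this decomposition certifies tw(G) ≤ 2. For the lower bound, G contains the cycle f–e–b–a–d–h–g–i–j–c–f, so G is not a forest; only forests have treewidth ≤ 1, hence tw(G) ≥ 2. Combining the bounds, tw(G) = 2.

2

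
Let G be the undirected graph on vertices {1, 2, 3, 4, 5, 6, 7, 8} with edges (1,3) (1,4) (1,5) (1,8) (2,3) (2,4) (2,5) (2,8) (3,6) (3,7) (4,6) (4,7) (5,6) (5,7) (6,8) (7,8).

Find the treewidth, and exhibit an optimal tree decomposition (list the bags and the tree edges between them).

Treewidth 4.
One optimal decomposition is:
Bags: B1 = {1, 2, 3, 6, 7}  B2 = {1, 2, 5, 6, 7}  B3 = {1, 2, 4, 6, 7}  B4 = {1, 2, 6, 7, 8}
Tree: B1–B2, B2–B3, B3–B4

The largest bag has 5 vertices, giving width 4; this decomposition certifies tw(G) ≤ 4. For the lower bound: the 5 vertex sets {3,7}, {5,6}, {2,4}, {1}, {8} are disjoint, each induces a connected subgraph, and every pair is joined by at least one edge of G. Contracting each set to a single vertex therefore yields K_{5} as a minor, and since treewidth is minor-monotone, tw(G) ≥ tw(K_{5}) = 4. Therefore the treewidth is 4.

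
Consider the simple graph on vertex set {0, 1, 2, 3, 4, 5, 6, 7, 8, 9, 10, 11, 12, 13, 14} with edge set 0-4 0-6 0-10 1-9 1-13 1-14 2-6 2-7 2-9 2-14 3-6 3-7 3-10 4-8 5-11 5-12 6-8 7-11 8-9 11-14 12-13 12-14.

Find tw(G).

3

A width-3 tree decomposition is:
Bags: B1 = {5, 11, 12, 13}  B2 = {11, 12, 13, 14}  B3 = {1, 11, 13, 14}  B4 = {1, 7, 11, 14}  B5 = {1, 2, 7, 14}  B6 = {1, 2, 7, 9}  B7 = {2, 3, 7, 9}  B8 = {2, 3, 6, 9}  B9 = {3, 6, 8, 9}  B10 = {3, 6, 8, 10}  B11 = {0, 6, 8, 10}  B12 = {0, 4, 8, 10}
Tree: B1–B2, B2–B3, B3–B4, B4–B5, B5–B6, B6–B7, B7–B8, B8–B9, B9–B10, B10–B11, B11–B12
Each bag holds 4 vertices, so the decomposition has width 3, which upper-bounds the treewidth. For the lower bound: the 4 vertex sets {5,12,13}, {11}, {14}, {1,2,7,9} are disjoint, each induces a connected subgraph, and every pair is joined by at least one edge of G. Contracting each set to a single vertex therefore yields K_{4} as a minor, and since treewidth is minor-monotone, tw(G) ≥ tw(K_{4}) = 3. Therefore the treewidth is 3.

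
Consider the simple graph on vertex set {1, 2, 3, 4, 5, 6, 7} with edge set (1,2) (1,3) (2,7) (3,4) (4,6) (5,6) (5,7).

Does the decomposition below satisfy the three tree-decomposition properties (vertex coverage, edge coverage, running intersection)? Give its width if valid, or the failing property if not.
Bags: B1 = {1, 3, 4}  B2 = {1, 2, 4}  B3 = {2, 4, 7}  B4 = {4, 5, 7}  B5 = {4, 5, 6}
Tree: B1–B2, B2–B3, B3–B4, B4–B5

Checking the three conditions: (i) the bags cover all of {1, 2, 3, 4, 5, 6, 7}; (ii) for each edge, some bag contains both endpoints; (iii) the bags containing any fixed vertex form a subtree. All hold, so the decomposition is valid with width 3 − 1 = 2.

Yes; width 2.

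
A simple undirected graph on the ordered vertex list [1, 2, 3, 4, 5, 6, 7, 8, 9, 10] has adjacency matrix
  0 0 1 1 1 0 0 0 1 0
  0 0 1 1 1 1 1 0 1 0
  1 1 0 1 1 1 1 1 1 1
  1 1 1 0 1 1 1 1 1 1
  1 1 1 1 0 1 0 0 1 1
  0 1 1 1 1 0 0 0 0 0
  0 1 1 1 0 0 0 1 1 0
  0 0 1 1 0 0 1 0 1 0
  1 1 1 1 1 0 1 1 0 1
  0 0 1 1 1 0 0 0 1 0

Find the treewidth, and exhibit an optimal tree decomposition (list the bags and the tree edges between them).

Treewidth 4.
Bags: B1 = {2, 3, 4, 5, 9}  B2 = {3, 4, 5, 9, 10}  B3 = {1, 3, 4, 5, 9}  B4 = {2, 3, 4, 5, 6}  B5 = {2, 3, 4, 7, 9}  B6 = {3, 4, 7, 8, 9}
Tree: B1–B2, B1–B3, B1–B4, B1–B5, B5–B6

Every bag has size at most 5, so the width is 5 − 1 = 4 and tw(G) ≤ 4. For the lower bound, the 5 vertices {3, 4, 7, 8, 9} are pairwise adjacent, and any tree decomposition puts a clique entirely inside one bag — forcing width ≥ 4. Combining the bounds, tw(G) = 4.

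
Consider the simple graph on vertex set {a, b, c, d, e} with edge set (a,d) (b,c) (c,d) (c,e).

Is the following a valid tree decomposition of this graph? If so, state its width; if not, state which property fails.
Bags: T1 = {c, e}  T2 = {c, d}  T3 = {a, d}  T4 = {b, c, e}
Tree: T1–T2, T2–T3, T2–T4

A tree decomposition must satisfy three properties: every vertex lies in some bag; for every edge, both endpoints lie together in some bag; and for every vertex, the bags containing it form a connected subtree. Here bags containing vertex e are not connected in the tree, so the decomposition is invalid.

No — bags containing vertex e are not connected in the tree.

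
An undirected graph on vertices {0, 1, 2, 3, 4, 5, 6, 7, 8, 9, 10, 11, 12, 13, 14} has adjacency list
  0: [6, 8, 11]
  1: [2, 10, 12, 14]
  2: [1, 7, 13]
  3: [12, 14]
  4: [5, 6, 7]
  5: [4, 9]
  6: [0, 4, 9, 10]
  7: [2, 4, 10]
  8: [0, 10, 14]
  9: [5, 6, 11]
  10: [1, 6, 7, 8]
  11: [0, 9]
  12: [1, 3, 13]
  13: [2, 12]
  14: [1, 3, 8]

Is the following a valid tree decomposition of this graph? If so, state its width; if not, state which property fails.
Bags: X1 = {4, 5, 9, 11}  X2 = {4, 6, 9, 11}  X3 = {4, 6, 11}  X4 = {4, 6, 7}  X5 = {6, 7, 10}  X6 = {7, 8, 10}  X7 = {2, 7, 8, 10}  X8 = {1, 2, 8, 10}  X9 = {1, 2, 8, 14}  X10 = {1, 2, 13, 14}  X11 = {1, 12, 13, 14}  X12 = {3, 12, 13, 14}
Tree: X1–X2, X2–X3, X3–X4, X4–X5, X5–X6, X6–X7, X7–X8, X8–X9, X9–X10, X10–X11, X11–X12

A tree decomposition must satisfy three properties: every vertex lies in some bag; for every edge, both endpoints lie together in some bag; and for every vertex, the bags containing it form a connected subtree. Here vertex 0 appears in no bag, so the decomposition is invalid.

No — vertex 0 appears in no bag.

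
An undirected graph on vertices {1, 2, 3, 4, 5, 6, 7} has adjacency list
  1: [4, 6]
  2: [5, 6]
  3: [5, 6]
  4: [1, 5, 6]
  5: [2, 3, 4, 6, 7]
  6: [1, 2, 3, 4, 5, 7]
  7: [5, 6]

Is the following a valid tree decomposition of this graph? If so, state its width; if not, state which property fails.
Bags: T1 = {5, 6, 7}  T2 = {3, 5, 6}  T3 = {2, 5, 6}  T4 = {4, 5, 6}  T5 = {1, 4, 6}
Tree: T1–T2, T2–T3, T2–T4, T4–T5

Yes; width 2.

Checking the three conditions: (i) the bags cover all of {1, 2, 3, 4, 5, 6, 7}; (ii) for each edge, some bag contains both endpoints; (iii) the bags containing any fixed vertex form a subtree. All hold, so the decomposition is valid with width 3 − 1 = 2.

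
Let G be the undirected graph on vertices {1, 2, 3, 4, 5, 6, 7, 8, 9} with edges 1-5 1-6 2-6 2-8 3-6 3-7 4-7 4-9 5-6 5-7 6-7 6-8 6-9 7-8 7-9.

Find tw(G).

A width-2 tree decomposition is:
Bags: B1 = {6, 7, 8}  B2 = {6, 7, 9}  B3 = {4, 7, 9}  B4 = {3, 6, 7}  B5 = {5, 6, 7}  B6 = {1, 5, 6}  B7 = {2, 6, 8}
Tree: B1–B2, B2–B3, B2–B4, B4–B5, B5–B6, B1–B7
Every bag has size at most 3, so the width is 3 − 1 = 2 and tw(G) ≤ 2. For the lower bound, the 3 vertices {4, 7, 9} are pairwise adjacent, and any tree decomposition puts a clique entirely inside one bag — forcing width ≥ 2. Combining the bounds, tw(G) = 2.

2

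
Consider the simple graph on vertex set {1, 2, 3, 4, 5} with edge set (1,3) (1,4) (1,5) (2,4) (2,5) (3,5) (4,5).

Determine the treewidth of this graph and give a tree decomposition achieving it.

The largest bag has 3 vertices, giving width 2; this decomposition certifies tw(G) ≤ 2. Conversely, {1, 3, 5} is a clique of size 3, and the vertices of any clique must share a bag in every tree decomposition; so some bag has ≥ 3 vertices and tw(G) ≥ 2. The upper and lower bounds meet at 2, so that is the treewidth.

Treewidth 2.
One such decomposition:
Bags: B1 = {1, 4, 5}  B2 = {2, 4, 5}  B3 = {1, 3, 5}
Tree: B1–B2, B1–B3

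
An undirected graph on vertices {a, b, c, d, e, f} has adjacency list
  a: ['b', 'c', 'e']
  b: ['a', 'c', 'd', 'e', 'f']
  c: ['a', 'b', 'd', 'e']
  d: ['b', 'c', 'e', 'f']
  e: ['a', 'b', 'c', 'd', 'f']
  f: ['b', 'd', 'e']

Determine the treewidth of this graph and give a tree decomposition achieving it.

Every bag has size at most 4, so the width is 4 − 1 = 3 and tw(G) ≤ 3. Conversely, {b, c, d, e} is a clique of size 4, and the vertices of any clique must share a bag in every tree decomposition; so some bag has ≥ 4 vertices and tw(G) ≥ 3. Combining the bounds, tw(G) = 3.

Treewidth 3.
One such decomposition:
Bags: B1 = {a, b, c, e}  B2 = {b, c, d, e}  B3 = {b, d, e, f}
Tree: B1–B2, B2–B3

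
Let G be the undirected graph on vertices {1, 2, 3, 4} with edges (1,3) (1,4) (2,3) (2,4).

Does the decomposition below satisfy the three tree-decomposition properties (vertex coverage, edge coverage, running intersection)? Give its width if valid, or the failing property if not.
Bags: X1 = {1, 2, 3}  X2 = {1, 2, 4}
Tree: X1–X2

Checking the three conditions: (i) the bags cover all of {1, 2, 3, 4}; (ii) for each edge, some bag contains both endpoints; (iii) the bags containing any fixed vertex form a subtree. All hold, so the decomposition is valid with width 3 − 1 = 2.

Yes; width 2.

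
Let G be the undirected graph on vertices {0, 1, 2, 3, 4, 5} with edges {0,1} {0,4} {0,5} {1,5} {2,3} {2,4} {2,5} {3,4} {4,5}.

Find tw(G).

A width-2 tree decomposition is:
Bags: B1 = {2, 4, 5}  B2 = {0, 4, 5}  B3 = {2, 3, 4}  B4 = {0, 1, 5}
Tree: B1–B2, B1–B3, B2–B4
Every bag has size at most 3, so the width is 3 − 1 = 2 and tw(G) ≤ 2. Conversely, {0, 1, 5} is a clique of size 3, and the vertices of any clique must share a bag in every tree decomposition; so some bag has ≥ 3 vertices and tw(G) ≥ 2. Combining the bounds, tw(G) = 2.

2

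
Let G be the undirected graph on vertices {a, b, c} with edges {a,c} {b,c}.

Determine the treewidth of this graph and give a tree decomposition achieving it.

Every bag has size at most 2, so the width is 2 − 1 = 1 and tw(G) ≤ 1. Any graph with an edge has treewidth ≥ 1, and G has the edge a–c. Hence tw(G) = 1 exactly.

Treewidth 1.
One such decomposition:
Bags: B1 = {a, c}  B2 = {b, c}
Tree: B1–B2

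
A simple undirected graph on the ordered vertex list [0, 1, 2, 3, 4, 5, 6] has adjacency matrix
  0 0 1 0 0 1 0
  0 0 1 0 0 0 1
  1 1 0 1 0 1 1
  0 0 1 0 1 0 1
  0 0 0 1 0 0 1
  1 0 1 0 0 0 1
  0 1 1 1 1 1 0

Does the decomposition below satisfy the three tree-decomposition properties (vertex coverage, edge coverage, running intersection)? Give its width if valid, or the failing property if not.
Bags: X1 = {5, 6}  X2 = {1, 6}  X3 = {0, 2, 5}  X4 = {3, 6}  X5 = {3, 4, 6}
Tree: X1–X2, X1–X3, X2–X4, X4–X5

No — edge (2,6) lies in no bag.

A tree decomposition must satisfy three properties: every vertex lies in some bag; for every edge, both endpoints lie together in some bag; and for every vertex, the bags containing it form a connected subtree. Here edge (2,6) lies in no bag, so the decomposition is invalid.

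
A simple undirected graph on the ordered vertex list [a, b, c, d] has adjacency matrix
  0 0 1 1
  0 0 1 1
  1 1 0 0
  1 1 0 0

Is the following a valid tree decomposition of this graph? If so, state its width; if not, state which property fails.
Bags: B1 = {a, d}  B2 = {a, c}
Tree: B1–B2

A tree decomposition must satisfy three properties: every vertex lies in some bag; for every edge, both endpoints lie together in some bag; and for every vertex, the bags containing it form a connected subtree. Here vertex b appears in no bag, so the decomposition is invalid.

No — vertex b appears in no bag.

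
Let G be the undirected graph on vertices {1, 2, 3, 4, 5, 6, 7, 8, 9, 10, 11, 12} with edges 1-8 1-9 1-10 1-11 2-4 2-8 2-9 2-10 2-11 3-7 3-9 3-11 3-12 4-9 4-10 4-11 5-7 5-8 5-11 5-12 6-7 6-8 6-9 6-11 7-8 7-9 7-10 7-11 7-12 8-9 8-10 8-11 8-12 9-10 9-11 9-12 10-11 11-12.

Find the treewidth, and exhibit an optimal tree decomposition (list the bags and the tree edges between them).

The largest bag has 5 vertices, giving width 4; this decomposition certifies tw(G) ≤ 4. Conversely, {1, 8, 9, 10, 11} is a clique of size 5, and the vertices of any clique must share a bag in every tree decomposition; so some bag has ≥ 5 vertices and tw(G) ≥ 4. Hence tw(G) = 4 exactly.

Treewidth 4.
Bags: B1 = {7, 8, 9, 10, 11}  B2 = {7, 8, 9, 11, 12}  B3 = {6, 7, 8, 9, 11}  B4 = {3, 7, 9, 11, 12}  B5 = {2, 8, 9, 10, 11}  B6 = {2, 4, 9, 10, 11}  B7 = {1, 8, 9, 10, 11}  B8 = {5, 7, 8, 11, 12}
Tree: B1–B2, B1–B3, B2–B4, B1–B5, B5–B6, B1–B7, B2–B8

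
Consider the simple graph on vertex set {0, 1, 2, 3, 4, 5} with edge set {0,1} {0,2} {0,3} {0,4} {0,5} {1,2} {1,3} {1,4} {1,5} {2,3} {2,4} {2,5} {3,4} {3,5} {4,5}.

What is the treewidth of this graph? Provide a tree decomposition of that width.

Treewidth 5.
One such decomposition:
Bags: B1 = {0, 1, 2, 3, 4, 5}
Tree: (single bag)

With just one bag of size 6, the width is 6 − 1 = 5, so tw(G) ≤ 5. For the lower bound, the 6 vertices {0, 1, 2, 3, 4, 5} are pairwise adjacent, and any tree decomposition puts a clique entirely inside one bag — forcing width ≥ 5. Therefore the treewidth is 5.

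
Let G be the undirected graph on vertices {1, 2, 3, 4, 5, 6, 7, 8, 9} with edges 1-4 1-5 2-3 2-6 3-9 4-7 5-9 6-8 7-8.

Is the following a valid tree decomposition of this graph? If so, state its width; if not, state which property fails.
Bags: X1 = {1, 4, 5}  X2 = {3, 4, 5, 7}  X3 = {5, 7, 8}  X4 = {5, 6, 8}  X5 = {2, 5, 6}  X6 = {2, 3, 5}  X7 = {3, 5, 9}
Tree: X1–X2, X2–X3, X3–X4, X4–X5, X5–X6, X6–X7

A tree decomposition must satisfy three properties: every vertex lies in some bag; for every edge, both endpoints lie together in some bag; and for every vertex, the bags containing it form a connected subtree. Here bags containing vertex 3 are not connected in the tree, so the decomposition is invalid.

No — bags containing vertex 3 are not connected in the tree.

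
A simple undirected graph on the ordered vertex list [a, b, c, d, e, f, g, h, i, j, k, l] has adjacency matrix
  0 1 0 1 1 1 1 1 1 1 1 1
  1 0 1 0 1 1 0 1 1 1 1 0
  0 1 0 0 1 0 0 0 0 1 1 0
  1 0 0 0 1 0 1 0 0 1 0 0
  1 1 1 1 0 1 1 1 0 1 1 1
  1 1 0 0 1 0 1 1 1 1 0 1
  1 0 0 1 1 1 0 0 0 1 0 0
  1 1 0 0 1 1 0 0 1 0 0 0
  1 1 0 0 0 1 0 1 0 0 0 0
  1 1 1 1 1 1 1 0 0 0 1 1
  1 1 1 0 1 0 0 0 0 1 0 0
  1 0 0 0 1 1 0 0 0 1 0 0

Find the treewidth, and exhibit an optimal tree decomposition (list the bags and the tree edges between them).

Treewidth 4.
Bags: B1 = {a, b, e, f, h}  B2 = {a, b, e, f, j}  B3 = {a, e, f, g, j}  B4 = {a, e, f, j, l}  B5 = {a, d, e, g, j}  B6 = {a, b, e, j, k}  B7 = {a, b, f, h, i}  B8 = {b, c, e, j, k}
Tree: B1–B2, B2–B3, B2–B4, B3–B5, B2–B6, B1–B7, B6–B8

Each bag holds 5 vertices, so the decomposition has width 4, which upper-bounds the treewidth. Conversely, {b, c, e, j, k} is a clique of size 5, and the vertices of any clique must share a bag in every tree decomposition; so some bag has ≥ 5 vertices and tw(G) ≥ 4. Combining the bounds, tw(G) = 4.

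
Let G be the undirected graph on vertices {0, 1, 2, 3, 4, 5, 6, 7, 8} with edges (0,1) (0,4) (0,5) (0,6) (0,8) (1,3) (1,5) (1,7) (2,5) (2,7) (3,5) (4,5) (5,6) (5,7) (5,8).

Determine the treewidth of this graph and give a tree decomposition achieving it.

Every bag has size at most 3, so the width is 3 − 1 = 2 and tw(G) ≤ 2. Conversely, {0, 5, 8} is a clique of size 3, and the vertices of any clique must share a bag in every tree decomposition; so some bag has ≥ 3 vertices and tw(G) ≥ 2. Hence tw(G) = 2 exactly.

Treewidth 2.
One such decomposition:
Bags: B1 = {1, 3, 5}  B2 = {0, 1, 5}  B3 = {0, 5, 8}  B4 = {1, 5, 7}  B5 = {0, 5, 6}  B6 = {2, 5, 7}  B7 = {0, 4, 5}
Tree: B1–B2, B2–B3, B1–B4, B3–B5, B4–B6, B3–B7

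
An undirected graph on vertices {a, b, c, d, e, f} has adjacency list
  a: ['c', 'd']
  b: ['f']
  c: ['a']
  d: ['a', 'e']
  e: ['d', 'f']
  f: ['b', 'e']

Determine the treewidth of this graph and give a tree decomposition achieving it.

Every bag has size at most 2, so the width is 2 − 1 = 1 and tw(G) ≤ 1. Since G has at least one edge (e.g. f–e), it is not an edgeless graph, so tw(G) ≥ 1. Therefore the treewidth is 1.

Treewidth 1.
One such decomposition:
Bags: B1 = {e, f}  B2 = {d, e}  B3 = {a, d}  B4 = {b, f}  B5 = {a, c}
Tree: B1–B2, B2–B3, B1–B4, B3–B5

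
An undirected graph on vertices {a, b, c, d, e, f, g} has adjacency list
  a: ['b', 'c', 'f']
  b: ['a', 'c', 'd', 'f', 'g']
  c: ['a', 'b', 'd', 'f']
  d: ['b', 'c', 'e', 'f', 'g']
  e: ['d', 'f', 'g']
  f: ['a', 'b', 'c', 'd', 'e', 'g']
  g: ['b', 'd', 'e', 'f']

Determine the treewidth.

A width-3 tree decomposition is:
Bags: B1 = {b, c, d, f}  B2 = {b, d, f, g}  B3 = {a, b, c, f}  B4 = {d, e, f, g}
Tree: B1–B2, B1–B3, B2–B4
The largest bag has 4 vertices, giving width 3; this decomposition certifies tw(G) ≤ 3. Conversely, {d, e, f, g} is a clique of size 4, and the vertices of any clique must share a bag in every tree decomposition; so some bag has ≥ 4 vertices and tw(G) ≥ 3. The upper and lower bounds meet at 3, so that is the treewidth.

3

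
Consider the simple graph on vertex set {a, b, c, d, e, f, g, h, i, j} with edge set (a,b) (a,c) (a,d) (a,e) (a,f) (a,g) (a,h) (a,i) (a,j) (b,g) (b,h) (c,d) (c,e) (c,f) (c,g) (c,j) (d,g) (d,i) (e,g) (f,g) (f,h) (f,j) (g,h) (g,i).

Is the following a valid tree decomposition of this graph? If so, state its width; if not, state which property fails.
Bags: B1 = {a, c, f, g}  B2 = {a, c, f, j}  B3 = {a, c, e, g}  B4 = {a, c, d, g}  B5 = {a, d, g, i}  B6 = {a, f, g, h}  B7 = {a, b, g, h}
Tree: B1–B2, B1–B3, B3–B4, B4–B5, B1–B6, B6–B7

Every vertex of G appears in some bag (union = {a, b, c, d, e, f, g, h, i, j}); every edge is covered by a bag; and for each vertex v the set of bags containing v is connected in the bag tree. The decomposition is therefore valid. The largest bag has 4 vertices, so the width is 3.

Yes; width 3.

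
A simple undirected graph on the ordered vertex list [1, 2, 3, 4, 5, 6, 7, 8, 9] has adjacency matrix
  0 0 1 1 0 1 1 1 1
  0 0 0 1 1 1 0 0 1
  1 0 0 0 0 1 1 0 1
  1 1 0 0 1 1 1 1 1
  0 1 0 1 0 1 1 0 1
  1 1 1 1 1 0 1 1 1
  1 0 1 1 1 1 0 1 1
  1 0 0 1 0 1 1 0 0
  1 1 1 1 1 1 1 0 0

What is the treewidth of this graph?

A width-4 tree decomposition is:
Bags: B1 = {4, 5, 6, 7, 9}  B2 = {2, 4, 5, 6, 9}  B3 = {1, 4, 6, 7, 9}  B4 = {1, 3, 6, 7, 9}  B5 = {1, 4, 6, 7, 8}
Tree: B1–B2, B1–B3, B3–B4, B3–B5
Each bag holds 5 vertices, so the decomposition has width 4, which upper-bounds the treewidth. Conversely, {1, 3, 6, 7, 9} is a clique of size 5, and the vertices of any clique must share a bag in every tree decomposition; so some bag has ≥ 5 vertices and tw(G) ≥ 4. The upper and lower bounds meet at 4, so that is the treewidth.

4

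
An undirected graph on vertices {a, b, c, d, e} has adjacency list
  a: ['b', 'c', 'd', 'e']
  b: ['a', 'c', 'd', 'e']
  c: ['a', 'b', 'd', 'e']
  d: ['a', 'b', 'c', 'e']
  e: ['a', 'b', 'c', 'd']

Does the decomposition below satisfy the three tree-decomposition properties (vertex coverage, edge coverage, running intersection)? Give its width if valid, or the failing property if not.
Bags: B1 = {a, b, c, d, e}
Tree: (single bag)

Yes; width 4.

Every vertex of G appears in some bag (union = {a, b, c, d, e}); every edge is covered by a bag; and for each vertex v the set of bags containing v is connected in the bag tree. The decomposition is therefore valid. The largest bag has 5 vertices, so the width is 4.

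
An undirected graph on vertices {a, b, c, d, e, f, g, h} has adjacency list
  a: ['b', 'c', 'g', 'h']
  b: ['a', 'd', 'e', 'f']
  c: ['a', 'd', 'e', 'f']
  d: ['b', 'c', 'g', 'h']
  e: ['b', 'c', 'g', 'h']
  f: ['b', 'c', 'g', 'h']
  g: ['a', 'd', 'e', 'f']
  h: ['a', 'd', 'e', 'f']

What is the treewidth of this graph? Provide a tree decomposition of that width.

Every bag has size at most 5, so the width is 5 − 1 = 4 and tw(G) ≤ 4. For the lower bound: the 5 vertex sets {c,d}, {a,b}, {e,g}, {h}, {f} are disjoint, each induces a connected subgraph, and every pair is joined by at least one edge of G. Contracting each set to a single vertex therefore yields K_{5} as a minor, and since treewidth is minor-monotone, tw(G) ≥ tw(K_{5}) = 4. Combining the bounds, tw(G) = 4.

Treewidth 4.
Bags: B1 = {b, c, d, g, h}  B2 = {a, b, c, g, h}  B3 = {b, c, e, g, h}  B4 = {b, c, f, g, h}
Tree: B1–B2, B2–B3, B3–B4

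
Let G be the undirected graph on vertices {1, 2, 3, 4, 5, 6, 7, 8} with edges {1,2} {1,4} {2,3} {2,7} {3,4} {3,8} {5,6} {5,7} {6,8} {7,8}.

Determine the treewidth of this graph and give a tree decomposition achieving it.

Treewidth 2.
One optimal decomposition is:
Bags: B1 = {5, 6, 7}  B2 = {6, 7, 8}  B3 = {2, 7, 8}  B4 = {2, 3, 8}  B5 = {1, 2, 3}  B6 = {1, 3, 4}
Tree: B1–B2, B2–B3, B3–B4, B4–B5, B5–B6

The largest bag has 3 vertices, giving width 2; this decomposition certifies tw(G) ≤ 2. For the lower bound, G contains the cycle 5–6–8–7–5, so G is not a forest; only forests have treewidth ≤ 1, hence tw(G) ≥ 2. Hence tw(G) = 2 exactly.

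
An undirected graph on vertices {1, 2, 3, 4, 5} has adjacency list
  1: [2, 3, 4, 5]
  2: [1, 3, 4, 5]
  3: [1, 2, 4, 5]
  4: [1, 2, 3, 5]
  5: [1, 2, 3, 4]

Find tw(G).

4

A width-4 tree decomposition is:
Bags: B1 = {1, 2, 3, 4, 5}
Tree: (single bag)
With just one bag of size 5, the width is 5 − 1 = 4, so tw(G) ≤ 4. On the other hand G contains the 5-clique {1, 2, 3, 4, 5}. A clique must lie in a single bag of any decomposition, so no decomposition can have width below 4. Therefore the treewidth is 4.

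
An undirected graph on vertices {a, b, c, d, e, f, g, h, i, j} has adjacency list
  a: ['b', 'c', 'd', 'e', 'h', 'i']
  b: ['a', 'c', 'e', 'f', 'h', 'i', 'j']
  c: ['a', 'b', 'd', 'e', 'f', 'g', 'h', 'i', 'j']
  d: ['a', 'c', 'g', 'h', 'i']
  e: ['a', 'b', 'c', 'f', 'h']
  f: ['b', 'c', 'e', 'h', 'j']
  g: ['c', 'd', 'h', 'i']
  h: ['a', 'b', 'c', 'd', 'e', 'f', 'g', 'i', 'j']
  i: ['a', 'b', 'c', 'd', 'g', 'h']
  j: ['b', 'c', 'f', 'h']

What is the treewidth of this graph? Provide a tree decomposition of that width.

Treewidth 4.
One optimal decomposition is:
Bags: B1 = {a, b, c, h, i}  B2 = {a, c, d, h, i}  B3 = {a, b, c, e, h}  B4 = {b, c, e, f, h}  B5 = {c, d, g, h, i}  B6 = {b, c, f, h, j}
Tree: B1–B2, B1–B3, B3–B4, B2–B5, B4–B6

The largest bag has 5 vertices, giving width 4; this decomposition certifies tw(G) ≤ 4. For the lower bound, the 5 vertices {c, d, g, h, i} are pairwise adjacent, and any tree decomposition puts a clique entirely inside one bag — forcing width ≥ 4. Combining the bounds, tw(G) = 4.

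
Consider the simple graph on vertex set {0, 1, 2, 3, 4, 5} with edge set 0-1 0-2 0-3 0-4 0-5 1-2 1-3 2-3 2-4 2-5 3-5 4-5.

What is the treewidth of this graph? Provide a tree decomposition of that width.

Treewidth 3.
One such decomposition:
Bags: B1 = {0, 1, 2, 3}  B2 = {0, 2, 3, 5}  B3 = {0, 2, 4, 5}
Tree: B1–B2, B2–B3

Each bag holds 4 vertices, so the decomposition has width 3, which upper-bounds the treewidth. Conversely, {0, 1, 2, 3} is a clique of size 4, and the vertices of any clique must share a bag in every tree decomposition; so some bag has ≥ 4 vertices and tw(G) ≥ 3. The upper and lower bounds meet at 3, so that is the treewidth.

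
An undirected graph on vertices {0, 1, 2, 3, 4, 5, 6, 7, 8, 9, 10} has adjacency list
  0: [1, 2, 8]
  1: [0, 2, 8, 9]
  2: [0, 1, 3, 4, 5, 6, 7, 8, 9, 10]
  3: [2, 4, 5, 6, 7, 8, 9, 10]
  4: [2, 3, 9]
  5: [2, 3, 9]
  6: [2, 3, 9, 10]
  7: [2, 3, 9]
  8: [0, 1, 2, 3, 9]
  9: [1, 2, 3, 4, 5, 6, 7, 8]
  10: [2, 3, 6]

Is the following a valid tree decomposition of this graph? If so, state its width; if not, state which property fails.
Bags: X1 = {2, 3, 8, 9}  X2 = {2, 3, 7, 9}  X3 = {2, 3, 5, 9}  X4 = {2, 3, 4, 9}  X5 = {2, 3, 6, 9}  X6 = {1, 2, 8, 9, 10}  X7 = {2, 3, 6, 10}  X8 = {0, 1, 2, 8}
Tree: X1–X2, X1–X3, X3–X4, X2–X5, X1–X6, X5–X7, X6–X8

A tree decomposition must satisfy three properties: every vertex lies in some bag; for every edge, both endpoints lie together in some bag; and for every vertex, the bags containing it form a connected subtree. Here bags containing vertex 10 are not connected in the tree, so the decomposition is invalid.

No — bags containing vertex 10 are not connected in the tree.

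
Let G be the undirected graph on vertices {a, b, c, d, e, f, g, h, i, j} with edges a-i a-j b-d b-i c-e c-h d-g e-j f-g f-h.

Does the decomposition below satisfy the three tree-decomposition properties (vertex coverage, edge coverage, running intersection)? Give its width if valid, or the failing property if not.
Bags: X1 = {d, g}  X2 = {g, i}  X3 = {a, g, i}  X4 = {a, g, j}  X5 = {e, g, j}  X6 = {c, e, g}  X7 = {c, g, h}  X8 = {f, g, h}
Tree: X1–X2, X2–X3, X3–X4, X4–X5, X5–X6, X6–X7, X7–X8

A tree decomposition must satisfy three properties: every vertex lies in some bag; for every edge, both endpoints lie together in some bag; and for every vertex, the bags containing it form a connected subtree. Here vertex b appears in no bag, so the decomposition is invalid.

No — vertex b appears in no bag.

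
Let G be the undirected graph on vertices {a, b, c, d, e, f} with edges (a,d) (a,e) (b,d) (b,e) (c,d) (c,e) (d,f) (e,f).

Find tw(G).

A width-2 tree decomposition is:
Bags: B1 = {b, d, e}  B2 = {c, d, e}  B3 = {d, e, f}  B4 = {a, d, e}
Tree: B1–B2, B2–B3, B3–B4
Each bag holds 3 vertices, so the decomposition has width 2, which upper-bounds the treewidth. Since b–d–c–e–b is a cycle in G, G is not acyclic. Forests are exactly the graphs of treewidth ≤ 1, so tw(G) ≥ 2. Therefore the treewidth is 2.

2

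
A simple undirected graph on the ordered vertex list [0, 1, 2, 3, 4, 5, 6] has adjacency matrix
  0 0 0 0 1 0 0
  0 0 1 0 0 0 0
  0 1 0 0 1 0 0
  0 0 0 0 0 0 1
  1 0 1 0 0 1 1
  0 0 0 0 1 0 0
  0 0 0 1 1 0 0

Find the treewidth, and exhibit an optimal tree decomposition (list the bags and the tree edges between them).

Each bag holds 2 vertices, so the decomposition has width 1, which upper-bounds the treewidth. Since G has at least one edge (e.g. 0–4), it is not an edgeless graph, so tw(G) ≥ 1. Combining the bounds, tw(G) = 1.

Treewidth 1.
One optimal decomposition is:
Bags: B1 = {0, 4}  B2 = {4, 6}  B3 = {2, 4}  B4 = {1, 2}  B5 = {4, 5}  B6 = {3, 6}
Tree: B1–B2, B1–B3, B3–B4, B1–B5, B2–B6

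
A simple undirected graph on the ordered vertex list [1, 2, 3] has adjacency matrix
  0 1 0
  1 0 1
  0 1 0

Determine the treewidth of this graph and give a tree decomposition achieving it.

Treewidth 1.
Bags: B1 = {2, 3}  B2 = {1, 2}
Tree: B1–B2

Every bag has size at most 2, so the width is 2 − 1 = 1 and tw(G) ≤ 1. Since G has at least one edge (e.g. 2–3), it is not an edgeless graph, so tw(G) ≥ 1. Hence tw(G) = 1 exactly.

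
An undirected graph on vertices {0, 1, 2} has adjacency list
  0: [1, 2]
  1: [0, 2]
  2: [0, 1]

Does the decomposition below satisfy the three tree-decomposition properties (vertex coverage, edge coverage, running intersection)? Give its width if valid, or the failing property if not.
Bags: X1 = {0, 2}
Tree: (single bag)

A tree decomposition must satisfy three properties: every vertex lies in some bag; for every edge, both endpoints lie together in some bag; and for every vertex, the bags containing it form a connected subtree. Here vertex 1 appears in no bag, so the decomposition is invalid.

No — vertex 1 appears in no bag.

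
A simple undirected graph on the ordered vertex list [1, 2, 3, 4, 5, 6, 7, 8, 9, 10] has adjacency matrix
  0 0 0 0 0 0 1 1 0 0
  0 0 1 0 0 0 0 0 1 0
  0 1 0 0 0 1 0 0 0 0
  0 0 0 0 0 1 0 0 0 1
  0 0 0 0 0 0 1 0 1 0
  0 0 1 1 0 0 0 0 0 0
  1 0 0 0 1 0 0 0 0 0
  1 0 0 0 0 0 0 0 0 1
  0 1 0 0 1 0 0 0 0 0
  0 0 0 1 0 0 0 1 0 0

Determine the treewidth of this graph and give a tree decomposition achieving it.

Treewidth 2.
One such decomposition:
Bags: B1 = {5, 7, 9}  B2 = {1, 7, 9}  B3 = {1, 8, 9}  B4 = {8, 9, 10}  B5 = {4, 9, 10}  B6 = {4, 6, 9}  B7 = {3, 6, 9}  B8 = {2, 3, 9}
Tree: B1–B2, B2–B3, B3–B4, B4–B5, B5–B6, B6–B7, B7–B8

Each bag holds 3 vertices, so the decomposition has width 2, which upper-bounds the treewidth. Since 9–5–7–1–8–10–4–6–3–2–9 is a cycle in G, G is not acyclic. Forests are exactly the graphs of treewidth ≤ 1, so tw(G) ≥ 2. The upper and lower bounds meet at 2, so that is the treewidth.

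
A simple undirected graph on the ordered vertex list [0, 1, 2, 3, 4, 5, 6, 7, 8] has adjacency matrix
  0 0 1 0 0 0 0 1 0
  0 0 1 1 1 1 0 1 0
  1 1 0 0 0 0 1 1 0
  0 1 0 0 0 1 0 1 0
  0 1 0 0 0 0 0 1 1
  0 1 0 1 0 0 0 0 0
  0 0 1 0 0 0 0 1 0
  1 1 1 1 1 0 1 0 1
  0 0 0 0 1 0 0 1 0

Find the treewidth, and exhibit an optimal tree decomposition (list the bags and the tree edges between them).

Every bag has size at most 3, so the width is 3 − 1 = 2 and tw(G) ≤ 2. On the other hand G contains the 3-clique {1, 3, 5}. A clique must lie in a single bag of any decomposition, so no decomposition can have width below 2. Combining the bounds, tw(G) = 2.

Treewidth 2.
One optimal decomposition is:
Bags: B1 = {1, 3, 7}  B2 = {1, 2, 7}  B3 = {0, 2, 7}  B4 = {1, 4, 7}  B5 = {2, 6, 7}  B6 = {4, 7, 8}  B7 = {1, 3, 5}
Tree: B1–B2, B2–B3, B1–B4, B3–B5, B4–B6, B1–B7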